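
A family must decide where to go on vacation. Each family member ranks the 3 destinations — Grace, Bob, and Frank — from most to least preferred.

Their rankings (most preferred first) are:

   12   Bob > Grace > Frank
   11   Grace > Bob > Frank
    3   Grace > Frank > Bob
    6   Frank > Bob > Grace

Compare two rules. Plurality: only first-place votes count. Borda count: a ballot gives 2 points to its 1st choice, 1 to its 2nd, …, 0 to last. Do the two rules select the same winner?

No

Plurality first-place counts: Grace 14, Bob 12, Frank 6 → Grace.
Borda totals: Grace 40, Bob 41, Frank 15 → Bob.
The two rules disagree: plurality picks Grace, Borda picks Bob.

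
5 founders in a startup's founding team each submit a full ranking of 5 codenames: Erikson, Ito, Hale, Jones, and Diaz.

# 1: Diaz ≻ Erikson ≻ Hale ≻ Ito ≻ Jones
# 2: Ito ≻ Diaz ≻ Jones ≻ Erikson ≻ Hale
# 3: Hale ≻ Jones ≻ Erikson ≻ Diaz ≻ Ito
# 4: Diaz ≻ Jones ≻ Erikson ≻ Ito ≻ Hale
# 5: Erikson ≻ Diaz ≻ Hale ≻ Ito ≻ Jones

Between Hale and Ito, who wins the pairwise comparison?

Hale

Ballots ranking Hale above Ito: 3.
Ballots ranking Ito above Hale: 2.
Hale wins the head-to-head, 3–2.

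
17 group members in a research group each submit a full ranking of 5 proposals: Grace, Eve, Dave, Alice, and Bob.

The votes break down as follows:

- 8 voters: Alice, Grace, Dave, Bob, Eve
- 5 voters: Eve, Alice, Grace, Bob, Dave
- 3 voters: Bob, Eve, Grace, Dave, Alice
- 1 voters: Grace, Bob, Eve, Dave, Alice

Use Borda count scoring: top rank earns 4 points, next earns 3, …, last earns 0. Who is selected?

Alice

Borda scores:
  Grace: 8·3 + 5·2 + 3·2 + 4 = 44
  Eve: 8·0 + 5·4 + 3·3 + 2 = 31
  Dave: 8·2 + 5·0 + 3·1 + 1 = 20
  Alice: 8·4 + 5·3 + 3·0 + 0 = 47
  Bob: 8·1 + 5·1 + 3·4 + 3 = 28
Alice has the highest total.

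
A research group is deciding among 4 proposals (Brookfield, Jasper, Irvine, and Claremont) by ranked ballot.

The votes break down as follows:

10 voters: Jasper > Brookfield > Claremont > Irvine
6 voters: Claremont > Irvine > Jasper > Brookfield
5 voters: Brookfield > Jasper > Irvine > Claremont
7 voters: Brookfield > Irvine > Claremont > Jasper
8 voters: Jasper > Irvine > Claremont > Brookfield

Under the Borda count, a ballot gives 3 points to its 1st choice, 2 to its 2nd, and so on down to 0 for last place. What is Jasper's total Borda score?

Borda scores:
  Brookfield: 10·2 + 6·0 + 5·3 + 7·3 + 8·0 = 56
  Jasper: 10·3 + 6·1 + 5·2 + 7·0 + 8·3 = 70
  Irvine: 10·0 + 6·2 + 5·1 + 7·2 + 8·2 = 47
  Claremont: 10·1 + 6·3 + 5·0 + 7·1 + 8·1 = 43

70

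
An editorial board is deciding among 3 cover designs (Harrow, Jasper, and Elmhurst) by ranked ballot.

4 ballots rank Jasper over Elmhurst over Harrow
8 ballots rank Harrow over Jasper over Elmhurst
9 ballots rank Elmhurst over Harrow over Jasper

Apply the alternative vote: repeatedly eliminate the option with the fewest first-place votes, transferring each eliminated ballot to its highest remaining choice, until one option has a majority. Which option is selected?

Round 1: Elmhurst 9, Harrow 8, Jasper 4. Jasper has the fewest and is eliminated.
Round 2: Elmhurst 13, Harrow 8. Elmhurst has a majority.

Elmhurst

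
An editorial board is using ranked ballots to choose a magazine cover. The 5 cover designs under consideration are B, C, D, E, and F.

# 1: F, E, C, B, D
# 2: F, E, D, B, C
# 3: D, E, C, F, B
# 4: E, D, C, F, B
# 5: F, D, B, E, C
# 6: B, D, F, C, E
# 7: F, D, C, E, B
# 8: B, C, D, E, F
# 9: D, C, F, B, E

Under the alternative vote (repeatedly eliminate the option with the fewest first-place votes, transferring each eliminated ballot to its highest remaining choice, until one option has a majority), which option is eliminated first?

Round 1: F 4, B 2, D 2, E 1, C 0. C has the fewest and is eliminated.
Round 2: F 4, B 2, D 2, E 1. E has the fewest and is eliminated.
Round 3: F 4, D 3, B 2. B has the fewest and is eliminated.
Round 4: D 5, F 4. D has a majority.

C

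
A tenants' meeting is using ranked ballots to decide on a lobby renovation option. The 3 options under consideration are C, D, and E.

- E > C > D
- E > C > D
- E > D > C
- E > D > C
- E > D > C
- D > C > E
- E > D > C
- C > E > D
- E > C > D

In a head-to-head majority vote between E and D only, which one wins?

Ballots ranking E above D: 8.
Ballots ranking D above E: 1.
E wins the head-to-head, 8–1.

E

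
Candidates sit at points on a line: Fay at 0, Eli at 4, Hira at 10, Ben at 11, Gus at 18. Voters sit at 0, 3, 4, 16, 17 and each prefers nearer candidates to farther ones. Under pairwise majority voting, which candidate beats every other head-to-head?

With single-peaked preferences on a line, the Condorcet winner is the candidate closest to the median voter.
The median voter (position 4) is closest to Eli at 4.
Check: Eli vs Ben — voters closer to Eli: 3 of 5.

Eli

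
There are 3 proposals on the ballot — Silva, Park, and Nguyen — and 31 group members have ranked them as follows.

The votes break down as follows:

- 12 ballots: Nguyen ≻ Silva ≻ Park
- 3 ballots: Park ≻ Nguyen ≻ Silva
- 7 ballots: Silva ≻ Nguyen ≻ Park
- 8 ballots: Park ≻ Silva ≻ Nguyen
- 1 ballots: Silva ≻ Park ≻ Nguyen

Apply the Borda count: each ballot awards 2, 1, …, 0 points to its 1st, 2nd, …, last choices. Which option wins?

Silva

Borda scores:
  Silva: 12·1 + 3·0 + 7·2 + 8·1 + 2 = 36
  Park: 12·0 + 3·2 + 7·0 + 8·2 + 1 = 23
  Nguyen: 12·2 + 3·1 + 7·1 + 8·0 + 0 = 34
Silva has the highest total.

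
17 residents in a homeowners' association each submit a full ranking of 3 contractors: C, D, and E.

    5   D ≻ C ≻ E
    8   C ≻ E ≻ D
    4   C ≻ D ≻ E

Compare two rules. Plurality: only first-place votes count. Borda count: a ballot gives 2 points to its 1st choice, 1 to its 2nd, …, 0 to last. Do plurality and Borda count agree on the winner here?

Plurality first-place counts: C 12, D 5, E 0 → C.
Borda totals: C 29, D 14, E 8 → C.
The two rules agree on C.

Yes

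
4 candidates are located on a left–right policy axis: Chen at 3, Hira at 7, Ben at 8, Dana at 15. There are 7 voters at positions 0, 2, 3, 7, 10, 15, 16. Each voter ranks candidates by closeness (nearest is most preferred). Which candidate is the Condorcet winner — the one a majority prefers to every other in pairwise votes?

With single-peaked preferences on a line, the Condorcet winner is the candidate closest to the median voter.
The median voter (position 7) is closest to Hira at 7.
Check: Hira vs Ben — voters closer to Hira: 4 of 7.

Hira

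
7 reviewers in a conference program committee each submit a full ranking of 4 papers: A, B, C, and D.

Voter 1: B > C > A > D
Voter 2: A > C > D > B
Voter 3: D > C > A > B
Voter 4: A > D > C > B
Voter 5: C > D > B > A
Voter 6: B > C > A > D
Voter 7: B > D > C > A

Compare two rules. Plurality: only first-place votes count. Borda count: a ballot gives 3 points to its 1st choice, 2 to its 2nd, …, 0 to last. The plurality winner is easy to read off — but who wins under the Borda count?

C

Plurality first-place counts: A 2, B 3, C 1, D 1 → B.
Borda totals: A 9, B 10, C 13, D 10 → C.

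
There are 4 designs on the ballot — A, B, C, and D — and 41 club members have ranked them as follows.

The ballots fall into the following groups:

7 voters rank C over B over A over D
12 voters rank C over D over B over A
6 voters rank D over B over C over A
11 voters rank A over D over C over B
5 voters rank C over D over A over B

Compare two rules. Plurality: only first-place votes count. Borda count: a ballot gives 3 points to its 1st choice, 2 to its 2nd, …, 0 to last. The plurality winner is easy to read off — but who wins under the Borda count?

C

Plurality first-place counts: A 11, B 0, C 24, D 6 → C.
Borda totals: A 45, B 38, C 89, D 74 → C.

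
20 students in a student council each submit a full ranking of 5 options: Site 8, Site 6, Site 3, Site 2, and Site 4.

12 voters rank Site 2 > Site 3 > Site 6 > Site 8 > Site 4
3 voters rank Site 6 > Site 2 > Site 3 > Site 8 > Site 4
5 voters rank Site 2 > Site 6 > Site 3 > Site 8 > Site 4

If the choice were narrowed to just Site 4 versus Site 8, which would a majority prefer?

Site 8

Ballots ranking Site 4 above Site 8: 0.
Ballots ranking Site 8 above Site 4: 12+3+5 = 20.
Site 8 wins the head-to-head, 20–0.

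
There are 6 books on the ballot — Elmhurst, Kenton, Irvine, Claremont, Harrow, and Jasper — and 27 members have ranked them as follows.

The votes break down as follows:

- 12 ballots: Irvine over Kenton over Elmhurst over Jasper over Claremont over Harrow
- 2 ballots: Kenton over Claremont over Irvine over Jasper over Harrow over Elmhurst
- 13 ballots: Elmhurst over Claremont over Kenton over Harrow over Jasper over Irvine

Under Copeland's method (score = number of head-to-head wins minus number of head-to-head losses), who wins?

Kenton

Pairwise results:
  Elmhurst vs Kenton: Kenton wins 14–13.
  Elmhurst vs Irvine: Irvine wins 14–13.
  Elmhurst vs Claremont: Elmhurst wins 25–2.
  Elmhurst vs Harrow: Elmhurst wins 25–2.
  Elmhurst vs Jasper: Elmhurst wins 25–2.
  Kenton vs Irvine: Kenton wins 15–12.
  Kenton vs Claremont: Kenton wins 14–13.
  Kenton vs Harrow: Kenton wins 27–0.
  Kenton vs Jasper: Kenton wins 27–0.
  Irvine vs Claremont: Claremont wins 15–12.
  Irvine vs Harrow: Irvine wins 14–13.
  Irvine vs Jasper: Irvine wins 14–13.
  Claremont vs Harrow: Claremont wins 27–0.
  Claremont vs Jasper: Claremont wins 15–12.
  Harrow vs Jasper: Jasper wins 14–13.
Copeland scores (wins − losses):
  Elmhurst: 3 − 2 = 1
  Kenton: 5 − 0 = 5
  Irvine: 3 − 2 = 1
  Claremont: 3 − 2 = 1
  Harrow: 0 − 5 = -5
  Jasper: 1 − 4 = -3
Kenton has the best Copeland score.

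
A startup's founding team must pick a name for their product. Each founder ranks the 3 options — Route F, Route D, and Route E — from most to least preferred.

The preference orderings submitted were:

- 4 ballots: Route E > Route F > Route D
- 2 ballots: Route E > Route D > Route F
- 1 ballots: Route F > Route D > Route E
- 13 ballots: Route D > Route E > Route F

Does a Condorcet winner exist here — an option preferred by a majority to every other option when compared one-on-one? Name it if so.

Route D

Head-to-head results (20 voters total):
Route F vs Route D: Route D wins 15–5.
Route F vs Route E: Route E wins 19–1.
Route D vs Route E: Route D wins 14–6.
Route D beats each rival — Route F (15–5), Route E (14–6) — so Route D is the Condorcet winner.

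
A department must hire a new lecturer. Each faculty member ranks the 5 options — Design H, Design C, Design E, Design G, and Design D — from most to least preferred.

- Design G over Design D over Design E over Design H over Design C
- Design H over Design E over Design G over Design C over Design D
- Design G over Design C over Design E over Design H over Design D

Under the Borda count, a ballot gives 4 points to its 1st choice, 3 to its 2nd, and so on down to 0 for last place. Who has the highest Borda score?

Borda scores:
  Design H: 1 + 4 + 1 = 6
  Design C: 0 + 1 + 3 = 4
  Design E: 2 + 3 + 2 = 7
  Design G: 4 + 2 + 4 = 10
  Design D: 3 + 0 + 0 = 3
Design G has the highest total.

Design G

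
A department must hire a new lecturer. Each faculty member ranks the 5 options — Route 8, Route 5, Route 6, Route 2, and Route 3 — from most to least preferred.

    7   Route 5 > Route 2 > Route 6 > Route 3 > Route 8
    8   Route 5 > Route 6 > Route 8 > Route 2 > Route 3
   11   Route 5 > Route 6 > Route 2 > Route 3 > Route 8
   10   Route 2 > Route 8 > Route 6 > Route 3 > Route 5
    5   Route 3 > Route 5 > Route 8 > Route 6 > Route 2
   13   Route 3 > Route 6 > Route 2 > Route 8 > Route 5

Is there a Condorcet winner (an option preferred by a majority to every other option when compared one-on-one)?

Head-to-head results (54 voters total):
Route 8 vs Route 5: Route 5 wins 31–23.
Route 8 vs Route 6: Route 6 wins 39–15.
Route 8 vs Route 2: Route 2 wins 41–13.
Route 8 vs Route 3: Route 3 wins 36–18.
Route 5 vs Route 6: Route 5 wins 31–23.
Route 5 vs Route 2: Route 5 wins 31–23.
Route 5 vs Route 3: Route 3 wins 28–26.
Route 6 vs Route 2: Route 6 wins 37–17.
Route 6 vs Route 3: Route 6 wins 36–18.
Route 2 vs Route 3: Route 2 wins 36–18.
No candidate beats all others: Route 5 beats Route 6 beats Route 3 beats Route 5, a majority cycle.

No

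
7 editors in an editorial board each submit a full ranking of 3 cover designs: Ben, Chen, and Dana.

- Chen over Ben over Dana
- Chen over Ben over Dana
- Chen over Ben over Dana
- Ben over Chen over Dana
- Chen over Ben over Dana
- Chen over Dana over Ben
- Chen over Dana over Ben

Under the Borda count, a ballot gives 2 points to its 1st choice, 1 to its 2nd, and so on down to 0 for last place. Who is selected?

Chen

Borda scores:
  Ben: 1 + 1 + 1 + 2 + 1 + 0 + 0 = 6
  Chen: 2 + 2 + 2 + 1 + 2 + 2 + 2 = 13
  Dana: 0 + 0 + 0 + 0 + 0 + 1 + 1 = 2
Chen has the highest total.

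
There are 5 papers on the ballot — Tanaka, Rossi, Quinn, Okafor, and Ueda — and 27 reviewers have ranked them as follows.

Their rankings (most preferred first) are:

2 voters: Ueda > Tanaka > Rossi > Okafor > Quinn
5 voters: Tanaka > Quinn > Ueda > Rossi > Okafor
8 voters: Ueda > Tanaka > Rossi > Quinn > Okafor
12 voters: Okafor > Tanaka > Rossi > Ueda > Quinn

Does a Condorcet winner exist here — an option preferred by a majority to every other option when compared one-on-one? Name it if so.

Head-to-head results (27 voters total):
Tanaka vs Rossi: Tanaka wins 27–0.
Tanaka vs Quinn: Tanaka wins 27–0.
Tanaka vs Okafor: Tanaka wins 15–12.
Tanaka vs Ueda: Tanaka wins 17–10.
Rossi vs Quinn: Rossi wins 22–5.
Rossi vs Okafor: Rossi wins 15–12.
Rossi vs Ueda: Ueda wins 15–12.
Quinn vs Okafor: Okafor wins 14–13.
Quinn vs Ueda: Ueda wins 22–5.
Okafor vs Ueda: Ueda wins 15–12.
Tanaka beats each rival — Rossi (27–0), Quinn (27–0), Okafor (15–12), Ueda (17–10) — so Tanaka is the Condorcet winner.

Tanaka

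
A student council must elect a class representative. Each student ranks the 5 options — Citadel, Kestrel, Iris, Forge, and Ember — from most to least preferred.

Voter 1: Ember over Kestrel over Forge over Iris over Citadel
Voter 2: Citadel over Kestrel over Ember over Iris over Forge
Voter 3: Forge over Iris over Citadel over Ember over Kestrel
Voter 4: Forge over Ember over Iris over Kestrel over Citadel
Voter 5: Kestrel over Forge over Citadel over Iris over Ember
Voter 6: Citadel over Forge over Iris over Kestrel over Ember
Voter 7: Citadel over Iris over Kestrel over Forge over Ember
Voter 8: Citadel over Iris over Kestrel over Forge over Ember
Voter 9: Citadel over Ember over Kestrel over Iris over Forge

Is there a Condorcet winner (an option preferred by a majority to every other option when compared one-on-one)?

Yes

Head-to-head results (9 voters total):
Citadel vs Kestrel: Citadel wins 6–3.
Citadel vs Iris: Citadel wins 6–3.
Citadel vs Forge: Citadel wins 5–4.
Citadel vs Ember: Citadel wins 7–2.
Kestrel vs Iris: Iris wins 5–4.
Kestrel vs Forge: Kestrel wins 6–3.
Kestrel vs Ember: Kestrel wins 5–4.
Iris vs Forge: Forge wins 5–4.
Iris vs Ember: Iris wins 5–4.
Forge vs Ember: Forge wins 6–3.
Citadel beats each rival — Kestrel (6–3), Iris (6–3), Forge (5–4), Ember (7–2) — so Citadel is the Condorcet winner.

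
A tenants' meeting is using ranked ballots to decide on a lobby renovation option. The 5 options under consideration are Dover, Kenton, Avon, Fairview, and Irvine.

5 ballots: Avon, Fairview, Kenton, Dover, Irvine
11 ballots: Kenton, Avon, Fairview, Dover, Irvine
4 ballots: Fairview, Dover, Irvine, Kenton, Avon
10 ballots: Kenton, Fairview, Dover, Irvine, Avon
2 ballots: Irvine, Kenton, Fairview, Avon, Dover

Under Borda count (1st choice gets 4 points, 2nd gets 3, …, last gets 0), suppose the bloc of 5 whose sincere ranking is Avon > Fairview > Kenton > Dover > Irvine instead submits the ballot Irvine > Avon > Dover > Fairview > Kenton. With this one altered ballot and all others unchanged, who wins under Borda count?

Borda totals with the altered ballot: Dover 53, Kenton 94, Avon 50, Fairview 77, Irvine 46.
The winner is unchanged: still Kenton.

Kenton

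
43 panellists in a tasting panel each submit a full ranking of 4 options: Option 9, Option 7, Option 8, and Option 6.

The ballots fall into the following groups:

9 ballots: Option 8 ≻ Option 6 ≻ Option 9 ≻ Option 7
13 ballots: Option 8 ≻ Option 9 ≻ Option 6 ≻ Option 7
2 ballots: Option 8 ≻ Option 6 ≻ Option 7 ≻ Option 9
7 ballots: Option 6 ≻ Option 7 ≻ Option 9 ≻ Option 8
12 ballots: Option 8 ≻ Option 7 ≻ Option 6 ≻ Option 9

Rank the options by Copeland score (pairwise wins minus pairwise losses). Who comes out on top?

Pairwise results:
  Option 9 vs Option 7: Option 9 wins 22–21.
  Option 9 vs Option 8: Option 8 wins 36–7.
  Option 9 vs Option 6: Option 6 wins 30–13.
  Option 7 vs Option 8: Option 8 wins 36–7.
  Option 7 vs Option 6: Option 6 wins 31–12.
  Option 8 vs Option 6: Option 8 wins 36–7.
Copeland scores (wins − losses):
  Option 9: 1 − 2 = -1
  Option 7: 0 − 3 = -3
  Option 8: 3 − 0 = 3
  Option 6: 2 − 1 = 1
Option 8 has the best Copeland score.

Option 8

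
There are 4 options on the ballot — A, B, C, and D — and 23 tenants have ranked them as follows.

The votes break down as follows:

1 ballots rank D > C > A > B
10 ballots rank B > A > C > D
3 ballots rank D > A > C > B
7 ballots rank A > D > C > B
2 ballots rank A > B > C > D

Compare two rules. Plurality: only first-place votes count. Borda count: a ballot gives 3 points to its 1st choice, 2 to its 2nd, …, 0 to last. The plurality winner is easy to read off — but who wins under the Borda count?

A

Plurality first-place counts: A 9, B 10, C 0, D 4 → B.
Borda totals: A 54, B 34, C 24, D 26 → A.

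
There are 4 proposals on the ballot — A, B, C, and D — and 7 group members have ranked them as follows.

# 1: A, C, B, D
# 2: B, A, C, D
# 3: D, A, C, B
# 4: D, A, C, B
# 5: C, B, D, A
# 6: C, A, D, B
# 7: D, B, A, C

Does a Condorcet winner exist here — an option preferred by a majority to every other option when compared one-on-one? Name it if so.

Head-to-head results (7 voters total):
A vs B: A wins 4–3.
A vs C: A wins 5–2.
A vs D: D wins 4–3.
B vs C: C wins 5–2.
B vs D: D wins 4–3.
C vs D: C wins 4–3.
No candidate beats all others: A beats C beats D beats A, a majority cycle.

No Condorcet winner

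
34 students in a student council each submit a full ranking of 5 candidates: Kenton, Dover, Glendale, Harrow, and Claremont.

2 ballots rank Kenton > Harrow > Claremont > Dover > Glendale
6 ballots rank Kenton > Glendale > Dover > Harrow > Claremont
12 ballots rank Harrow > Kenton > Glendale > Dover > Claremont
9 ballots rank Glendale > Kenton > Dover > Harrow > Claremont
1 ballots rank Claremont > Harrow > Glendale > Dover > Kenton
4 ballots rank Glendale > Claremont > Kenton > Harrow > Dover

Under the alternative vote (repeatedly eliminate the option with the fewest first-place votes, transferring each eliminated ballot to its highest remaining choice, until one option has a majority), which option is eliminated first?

Round 1: Glendale 13, Harrow 12, Kenton 8, Claremont 1, Dover 0. Dover has the fewest and is eliminated.
Round 2: Glendale 13, Harrow 12, Kenton 8, Claremont 1. Claremont has the fewest and is eliminated.
Round 3: Glendale 13, Harrow 13, Kenton 8. Kenton has the fewest and is eliminated.
Round 4: Glendale 19, Harrow 15. Glendale has a majority.

Dover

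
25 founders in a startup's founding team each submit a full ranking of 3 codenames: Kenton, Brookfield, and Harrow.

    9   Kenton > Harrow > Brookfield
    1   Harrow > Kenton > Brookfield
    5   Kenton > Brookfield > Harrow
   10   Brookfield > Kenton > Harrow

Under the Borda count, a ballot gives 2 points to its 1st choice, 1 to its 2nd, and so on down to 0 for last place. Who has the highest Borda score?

Borda scores:
  Kenton: 9·2 + 1 + 5·2 + 10·1 = 39
  Brookfield: 9·0 + 0 + 5·1 + 10·2 = 25
  Harrow: 9·1 + 2 + 5·0 + 10·0 = 11
Kenton has the highest total.

Kenton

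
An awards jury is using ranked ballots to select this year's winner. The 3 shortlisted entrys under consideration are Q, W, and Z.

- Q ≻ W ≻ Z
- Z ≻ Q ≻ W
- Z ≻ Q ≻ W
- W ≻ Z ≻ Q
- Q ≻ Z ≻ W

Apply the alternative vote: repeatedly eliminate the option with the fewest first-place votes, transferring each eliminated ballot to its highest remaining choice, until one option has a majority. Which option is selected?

Round 1: Q 2, Z 2, W 1. W has the fewest and is eliminated.
Round 2: Z 3, Q 2. Z has a majority.

Z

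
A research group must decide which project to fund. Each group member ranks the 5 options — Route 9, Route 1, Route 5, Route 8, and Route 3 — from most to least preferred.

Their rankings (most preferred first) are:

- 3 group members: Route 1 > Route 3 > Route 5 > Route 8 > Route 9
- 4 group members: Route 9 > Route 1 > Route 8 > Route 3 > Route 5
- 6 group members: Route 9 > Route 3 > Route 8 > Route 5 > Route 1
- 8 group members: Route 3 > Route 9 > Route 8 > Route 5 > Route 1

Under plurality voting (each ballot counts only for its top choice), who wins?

Route 9

First-place vote totals:
  Route 9: 10
  Route 1: 3
  Route 5: 0
  Route 8: 0
  Route 3: 8
Route 9 has the most first-place votes.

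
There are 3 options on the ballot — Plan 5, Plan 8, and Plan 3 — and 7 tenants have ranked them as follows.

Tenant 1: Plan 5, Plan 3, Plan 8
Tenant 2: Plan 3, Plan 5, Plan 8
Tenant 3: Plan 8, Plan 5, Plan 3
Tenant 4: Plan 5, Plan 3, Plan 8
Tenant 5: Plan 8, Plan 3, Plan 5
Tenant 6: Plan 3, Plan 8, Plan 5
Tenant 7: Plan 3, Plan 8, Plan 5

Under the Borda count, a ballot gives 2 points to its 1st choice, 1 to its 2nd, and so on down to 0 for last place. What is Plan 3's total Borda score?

Borda scores:
  Plan 5: 2 + 1 + 1 + 2 + 0 + 0 + 0 = 6
  Plan 8: 0 + 0 + 2 + 0 + 2 + 1 + 1 = 6
  Plan 3: 1 + 2 + 0 + 1 + 1 + 2 + 2 = 9

9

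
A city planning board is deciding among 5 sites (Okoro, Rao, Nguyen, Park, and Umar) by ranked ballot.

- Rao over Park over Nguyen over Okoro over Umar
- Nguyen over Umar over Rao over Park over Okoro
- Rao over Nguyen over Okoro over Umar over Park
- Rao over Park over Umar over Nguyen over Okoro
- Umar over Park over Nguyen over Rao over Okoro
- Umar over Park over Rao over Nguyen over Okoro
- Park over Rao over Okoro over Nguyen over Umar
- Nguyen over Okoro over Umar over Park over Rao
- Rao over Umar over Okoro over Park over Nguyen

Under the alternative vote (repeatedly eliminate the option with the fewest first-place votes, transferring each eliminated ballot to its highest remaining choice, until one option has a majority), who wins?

Rao

Round 1: Rao 4, Nguyen 2, Umar 2, Park 1, Okoro 0. Okoro has the fewest and is eliminated.
Round 2: Rao 4, Nguyen 2, Umar 2, Park 1. Park has the fewest and is eliminated.
Round 3: Rao 5, Nguyen 2, Umar 2. Rao has a majority.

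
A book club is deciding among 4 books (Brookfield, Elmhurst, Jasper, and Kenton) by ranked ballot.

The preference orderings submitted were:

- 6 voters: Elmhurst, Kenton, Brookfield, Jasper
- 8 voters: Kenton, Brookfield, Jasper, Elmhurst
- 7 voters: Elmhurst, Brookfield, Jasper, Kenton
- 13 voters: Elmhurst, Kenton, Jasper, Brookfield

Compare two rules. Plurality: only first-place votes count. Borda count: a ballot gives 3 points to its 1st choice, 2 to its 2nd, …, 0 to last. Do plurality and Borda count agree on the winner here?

Yes

Plurality first-place counts: Brookfield 0, Elmhurst 26, Jasper 0, Kenton 8 → Elmhurst.
Borda totals: Brookfield 36, Elmhurst 78, Jasper 28, Kenton 62 → Elmhurst.
The two rules agree on Elmhurst.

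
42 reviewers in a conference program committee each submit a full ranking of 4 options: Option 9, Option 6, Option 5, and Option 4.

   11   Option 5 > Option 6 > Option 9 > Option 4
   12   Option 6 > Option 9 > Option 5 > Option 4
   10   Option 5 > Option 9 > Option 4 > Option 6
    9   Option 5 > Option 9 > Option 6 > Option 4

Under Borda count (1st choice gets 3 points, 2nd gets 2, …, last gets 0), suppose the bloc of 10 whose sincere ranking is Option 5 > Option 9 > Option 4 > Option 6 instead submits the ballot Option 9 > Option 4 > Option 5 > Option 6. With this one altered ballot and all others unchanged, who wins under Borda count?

Option 9

Borda totals with the altered ballot: Option 9 83, Option 6 67, Option 5 82, Option 4 20.
The switch changes the winner from Option 5 to Option 9.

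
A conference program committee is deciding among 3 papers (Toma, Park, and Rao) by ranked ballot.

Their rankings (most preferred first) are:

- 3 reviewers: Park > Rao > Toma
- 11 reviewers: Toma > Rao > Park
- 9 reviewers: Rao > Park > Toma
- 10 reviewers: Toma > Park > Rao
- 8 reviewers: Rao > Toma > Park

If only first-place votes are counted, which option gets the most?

Toma

First-place vote totals:
  Toma: 21
  Park: 3
  Rao: 17
Toma has the most first-place votes.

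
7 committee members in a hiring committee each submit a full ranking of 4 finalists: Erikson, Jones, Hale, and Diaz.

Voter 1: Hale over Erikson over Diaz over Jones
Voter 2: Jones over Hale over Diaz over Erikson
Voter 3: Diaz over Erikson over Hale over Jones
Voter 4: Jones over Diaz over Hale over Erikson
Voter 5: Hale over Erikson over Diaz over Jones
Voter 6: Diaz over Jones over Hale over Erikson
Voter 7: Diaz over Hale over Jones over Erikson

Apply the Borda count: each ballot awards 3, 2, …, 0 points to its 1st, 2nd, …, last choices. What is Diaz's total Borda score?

14

Borda scores:
  Erikson: 2 + 0 + 2 + 0 + 2 + 0 + 0 = 6
  Jones: 0 + 3 + 0 + 3 + 0 + 2 + 1 = 9
  Hale: 3 + 2 + 1 + 1 + 3 + 1 + 2 = 13
  Diaz: 1 + 1 + 3 + 2 + 1 + 3 + 3 = 14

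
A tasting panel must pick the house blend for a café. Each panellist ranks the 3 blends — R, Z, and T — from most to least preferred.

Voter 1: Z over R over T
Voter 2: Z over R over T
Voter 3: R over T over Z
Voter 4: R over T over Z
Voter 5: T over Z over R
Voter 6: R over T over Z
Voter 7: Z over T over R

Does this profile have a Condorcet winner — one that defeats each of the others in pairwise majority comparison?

Head-to-head results (7 voters total):
R vs Z: Z wins 4–3.
R vs T: R wins 5–2.
Z vs T: T wins 4–3.
No candidate beats all others: R beats T beats Z beats R, a majority cycle.

No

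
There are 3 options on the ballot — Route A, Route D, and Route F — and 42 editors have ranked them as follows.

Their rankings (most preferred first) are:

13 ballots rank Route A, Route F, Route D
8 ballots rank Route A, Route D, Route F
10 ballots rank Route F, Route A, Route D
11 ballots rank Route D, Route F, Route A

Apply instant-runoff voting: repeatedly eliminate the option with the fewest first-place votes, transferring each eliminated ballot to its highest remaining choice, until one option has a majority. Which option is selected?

Round 1: Route A 21, Route D 11, Route F 10. Route F has the fewest and is eliminated.
Round 2: Route A 31, Route D 11. Route A has a majority.

Route A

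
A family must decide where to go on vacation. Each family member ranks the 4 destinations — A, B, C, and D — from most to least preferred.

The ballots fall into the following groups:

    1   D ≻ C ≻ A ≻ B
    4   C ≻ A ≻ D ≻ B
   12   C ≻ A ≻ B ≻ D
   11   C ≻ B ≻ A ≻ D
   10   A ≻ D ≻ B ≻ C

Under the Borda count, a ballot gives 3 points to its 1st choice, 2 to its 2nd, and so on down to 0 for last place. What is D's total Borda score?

Borda scores:
  A: 1 + 4·2 + 12·2 + 11·1 + 10·3 = 74
  B: 0 + 4·0 + 12·1 + 11·2 + 10·1 = 44
  C: 2 + 4·3 + 12·3 + 11·3 + 10·0 = 83
  D: 3 + 4·1 + 12·0 + 11·0 + 10·2 = 27

27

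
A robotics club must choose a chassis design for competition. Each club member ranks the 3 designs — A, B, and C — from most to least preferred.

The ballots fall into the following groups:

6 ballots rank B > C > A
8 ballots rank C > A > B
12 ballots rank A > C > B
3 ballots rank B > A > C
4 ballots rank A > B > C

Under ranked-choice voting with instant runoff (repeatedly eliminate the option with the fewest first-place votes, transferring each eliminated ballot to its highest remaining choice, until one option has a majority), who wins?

Round 1: A 16, B 9, C 8. C has the fewest and is eliminated.
Round 2: A 24, B 9. A has a majority.

A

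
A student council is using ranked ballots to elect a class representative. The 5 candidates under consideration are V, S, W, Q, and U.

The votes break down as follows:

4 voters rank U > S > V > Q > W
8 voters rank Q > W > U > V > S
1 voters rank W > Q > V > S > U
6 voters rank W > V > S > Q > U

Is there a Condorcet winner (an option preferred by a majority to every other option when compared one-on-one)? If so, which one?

Head-to-head results (19 voters total):
V vs S: V wins 15–4.
V vs W: W wins 15–4.
V vs Q: V wins 10–9.
V vs U: U wins 12–7.
S vs W: W wins 15–4.
S vs Q: S wins 10–9.
S vs U: U wins 12–7.
W vs Q: Q wins 12–7.
W vs U: W wins 15–4.
Q vs U: Q wins 15–4.
No candidate beats all others: V beats Q beats W beats V, a majority cycle.

No Condorcet winner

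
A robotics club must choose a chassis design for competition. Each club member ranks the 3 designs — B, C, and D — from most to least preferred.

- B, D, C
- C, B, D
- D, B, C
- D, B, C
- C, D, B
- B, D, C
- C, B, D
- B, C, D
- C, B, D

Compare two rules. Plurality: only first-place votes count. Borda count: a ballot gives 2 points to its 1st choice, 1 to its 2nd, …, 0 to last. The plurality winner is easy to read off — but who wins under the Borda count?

Plurality first-place counts: B 3, C 4, D 2 → C.
Borda totals: B 11, C 9, D 7 → B.

B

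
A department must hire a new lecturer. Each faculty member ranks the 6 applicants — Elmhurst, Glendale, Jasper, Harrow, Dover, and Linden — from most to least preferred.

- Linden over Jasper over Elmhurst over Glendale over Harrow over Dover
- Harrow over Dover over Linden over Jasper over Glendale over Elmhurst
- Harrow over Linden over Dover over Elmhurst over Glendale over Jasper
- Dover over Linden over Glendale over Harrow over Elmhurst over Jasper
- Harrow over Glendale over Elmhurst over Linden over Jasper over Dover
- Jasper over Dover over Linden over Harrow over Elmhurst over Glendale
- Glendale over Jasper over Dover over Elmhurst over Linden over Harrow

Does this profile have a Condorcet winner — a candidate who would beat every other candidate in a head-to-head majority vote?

Head-to-head results (7 voters total):
Elmhurst vs Glendale: Glendale wins 4–3.
Elmhurst vs Jasper: Jasper wins 4–3.
Elmhurst vs Harrow: Harrow wins 5–2.
Elmhurst vs Dover: Dover wins 5–2.
Elmhurst vs Linden: Linden wins 5–2.
Glendale vs Jasper: Glendale wins 4–3.
Glendale vs Harrow: Harrow wins 4–3.
Glendale vs Dover: Dover wins 4–3.
Glendale vs Linden: Linden wins 5–2.
Jasper vs Harrow: Harrow wins 4–3.
Jasper vs Dover: Jasper wins 4–3.
Jasper vs Linden: Linden wins 5–2.
Harrow vs Dover: Harrow wins 4–3.
Harrow vs Linden: Linden wins 4–3.
Dover vs Linden: Dover wins 4–3.
No candidate beats all others: Glendale beats Jasper beats Dover beats Glendale, a majority cycle.

No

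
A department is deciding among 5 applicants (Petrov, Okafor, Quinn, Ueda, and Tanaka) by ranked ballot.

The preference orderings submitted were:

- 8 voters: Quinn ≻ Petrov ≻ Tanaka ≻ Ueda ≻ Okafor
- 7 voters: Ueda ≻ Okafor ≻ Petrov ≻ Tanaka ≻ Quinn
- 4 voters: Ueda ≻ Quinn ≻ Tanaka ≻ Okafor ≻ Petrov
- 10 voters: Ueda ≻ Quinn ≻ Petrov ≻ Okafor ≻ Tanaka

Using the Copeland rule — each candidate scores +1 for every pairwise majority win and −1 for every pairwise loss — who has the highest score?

Pairwise results:
  Petrov vs Okafor: Petrov wins 18–11.
  Petrov vs Quinn: Quinn wins 22–7.
  Petrov vs Ueda: Ueda wins 21–8.
  Petrov vs Tanaka: Petrov wins 25–4.
  Okafor vs Quinn: Quinn wins 22–7.
  Okafor vs Ueda: Ueda wins 29–0.
  Okafor vs Tanaka: Okafor wins 17–12.
  Quinn vs Ueda: Ueda wins 21–8.
  Quinn vs Tanaka: Quinn wins 22–7.
  Ueda vs Tanaka: Ueda wins 21–8.
Copeland scores (wins − losses):
  Petrov: 2 − 2 = 0
  Okafor: 1 − 3 = -2
  Quinn: 3 − 1 = 2
  Ueda: 4 − 0 = 4
  Tanaka: 0 − 4 = -4
Ueda has the best Copeland score.

Ueda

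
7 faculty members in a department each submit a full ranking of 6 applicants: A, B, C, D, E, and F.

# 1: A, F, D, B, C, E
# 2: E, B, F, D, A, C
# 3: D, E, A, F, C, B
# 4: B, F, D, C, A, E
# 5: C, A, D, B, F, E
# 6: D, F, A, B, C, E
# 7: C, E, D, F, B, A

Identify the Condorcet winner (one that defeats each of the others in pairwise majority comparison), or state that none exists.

D

Head-to-head results (7 voters total):
A vs B: A wins 4–3.
A vs C: A wins 4–3.
A vs D: D wins 5–2.
A vs E: A wins 4–3.
A vs F: F wins 4–3.
B vs C: B wins 4–3.
B vs D: D wins 5–2.
B vs E: B wins 4–3.
B vs F: F wins 4–3.
C vs D: D wins 5–2.
C vs E: C wins 5–2.
C vs F: F wins 5–2.
D vs E: D wins 5–2.
D vs F: D wins 4–3.
E vs F: F wins 4–3.
D beats each rival — A (5–2), B (5–2), C (5–2), E (5–2), F (4–3) — so D is the Condorcet winner.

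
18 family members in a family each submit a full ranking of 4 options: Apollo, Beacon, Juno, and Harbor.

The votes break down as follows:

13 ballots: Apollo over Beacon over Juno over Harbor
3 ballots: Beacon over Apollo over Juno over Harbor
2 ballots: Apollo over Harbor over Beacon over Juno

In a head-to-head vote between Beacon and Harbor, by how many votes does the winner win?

Ballots ranking Beacon above Harbor: 13+3 = 16.
Ballots ranking Harbor above Beacon: 2.
Beacon wins 16–2, a margin of 14.

14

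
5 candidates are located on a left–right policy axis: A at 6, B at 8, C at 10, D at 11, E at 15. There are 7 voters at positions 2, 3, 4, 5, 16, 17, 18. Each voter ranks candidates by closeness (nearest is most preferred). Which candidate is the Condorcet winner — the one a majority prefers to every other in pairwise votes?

A

With single-peaked preferences on a line, the Condorcet winner is the candidate closest to the median voter.
The median voter (position 5) is closest to A at 6.
Check: A vs C — voters closer to A: 4 of 7.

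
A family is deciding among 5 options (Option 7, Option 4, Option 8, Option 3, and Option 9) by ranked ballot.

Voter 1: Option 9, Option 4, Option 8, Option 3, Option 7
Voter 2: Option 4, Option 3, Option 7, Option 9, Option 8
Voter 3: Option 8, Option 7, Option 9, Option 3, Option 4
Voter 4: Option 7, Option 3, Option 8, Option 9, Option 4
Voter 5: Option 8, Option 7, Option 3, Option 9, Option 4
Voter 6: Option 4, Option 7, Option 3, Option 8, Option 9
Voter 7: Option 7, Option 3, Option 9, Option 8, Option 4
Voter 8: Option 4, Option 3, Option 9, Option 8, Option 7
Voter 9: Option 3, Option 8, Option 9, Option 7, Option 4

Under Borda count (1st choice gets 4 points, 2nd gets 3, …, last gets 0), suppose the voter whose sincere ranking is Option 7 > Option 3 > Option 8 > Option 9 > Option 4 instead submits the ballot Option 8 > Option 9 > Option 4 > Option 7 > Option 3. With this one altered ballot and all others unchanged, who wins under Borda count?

Option 8

Borda totals with the altered ballot: Option 7 17, Option 4 17, Option 8 20, Option 3 19, Option 9 17.
The switch changes the winner from Option 3 to Option 8.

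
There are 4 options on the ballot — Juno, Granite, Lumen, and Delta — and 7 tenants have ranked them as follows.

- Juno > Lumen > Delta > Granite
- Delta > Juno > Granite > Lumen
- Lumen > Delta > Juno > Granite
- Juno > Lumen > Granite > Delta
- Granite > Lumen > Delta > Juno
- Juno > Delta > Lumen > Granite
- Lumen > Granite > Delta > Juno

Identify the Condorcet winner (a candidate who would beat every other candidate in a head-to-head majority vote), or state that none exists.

Head-to-head results (7 voters total):
Juno vs Granite: Juno wins 5–2.
Juno vs Lumen: Juno wins 4–3.
Juno vs Delta: Delta wins 4–3.
Granite vs Lumen: Lumen wins 5–2.
Granite vs Delta: Delta wins 4–3.
Lumen vs Delta: Lumen wins 5–2.
No candidate beats all others: Juno beats Lumen beats Delta beats Juno, a majority cycle.

There is no Condorcet winner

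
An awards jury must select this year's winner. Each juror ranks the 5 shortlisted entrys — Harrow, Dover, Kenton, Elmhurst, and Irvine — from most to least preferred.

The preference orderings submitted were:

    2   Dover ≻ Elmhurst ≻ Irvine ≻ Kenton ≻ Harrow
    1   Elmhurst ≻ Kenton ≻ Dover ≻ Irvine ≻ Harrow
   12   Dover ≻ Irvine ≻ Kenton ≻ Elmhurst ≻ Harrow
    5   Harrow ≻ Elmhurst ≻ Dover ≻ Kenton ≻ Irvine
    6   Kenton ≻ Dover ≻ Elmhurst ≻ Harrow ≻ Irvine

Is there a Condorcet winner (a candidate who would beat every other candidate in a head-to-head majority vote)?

Yes

Head-to-head results (26 voters total):
Harrow vs Dover: Dover wins 21–5.
Harrow vs Kenton: Kenton wins 21–5.
Harrow vs Elmhurst: Elmhurst wins 21–5.
Harrow vs Irvine: Irvine wins 15–11.
Dover vs Kenton: Dover wins 19–7.
Dover vs Elmhurst: Dover wins 20–6.
Dover vs Irvine: Dover wins 26–0.
Kenton vs Elmhurst: Kenton wins 18–8.
Kenton vs Irvine: Irvine wins 14–12.
Elmhurst vs Irvine: Elmhurst wins 14–12.
Dover beats each rival — Harrow (21–5), Kenton (19–7), Elmhurst (20–6), Irvine (26–0) — so Dover is the Condorcet winner.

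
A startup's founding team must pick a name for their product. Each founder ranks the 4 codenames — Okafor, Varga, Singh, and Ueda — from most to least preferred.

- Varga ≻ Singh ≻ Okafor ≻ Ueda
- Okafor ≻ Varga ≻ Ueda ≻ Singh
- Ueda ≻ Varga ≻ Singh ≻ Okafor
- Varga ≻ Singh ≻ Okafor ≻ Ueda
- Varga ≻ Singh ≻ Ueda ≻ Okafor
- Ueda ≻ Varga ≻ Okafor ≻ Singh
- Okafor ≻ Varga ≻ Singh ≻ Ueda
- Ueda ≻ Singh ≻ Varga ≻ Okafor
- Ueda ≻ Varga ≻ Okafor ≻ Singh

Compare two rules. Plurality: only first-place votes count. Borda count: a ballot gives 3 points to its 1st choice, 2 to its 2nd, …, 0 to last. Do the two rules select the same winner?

Plurality first-place counts: Okafor 2, Varga 3, Singh 0, Ueda 4 → Ueda.
Borda totals: Okafor 10, Varga 20, Singh 10, Ueda 14 → Varga.
The two rules disagree: plurality picks Ueda, Borda picks Varga.

No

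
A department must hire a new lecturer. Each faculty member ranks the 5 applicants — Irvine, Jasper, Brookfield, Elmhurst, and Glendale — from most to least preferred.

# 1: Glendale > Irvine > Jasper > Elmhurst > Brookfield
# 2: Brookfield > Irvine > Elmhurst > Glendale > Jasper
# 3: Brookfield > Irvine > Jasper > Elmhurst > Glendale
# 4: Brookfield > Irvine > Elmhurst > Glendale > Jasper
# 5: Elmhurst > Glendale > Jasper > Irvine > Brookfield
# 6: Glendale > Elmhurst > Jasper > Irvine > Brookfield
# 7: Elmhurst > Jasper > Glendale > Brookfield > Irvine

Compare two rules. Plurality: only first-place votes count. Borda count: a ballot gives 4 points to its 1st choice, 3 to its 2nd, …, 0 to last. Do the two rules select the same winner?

Plurality first-place counts: Irvine 0, Jasper 0, Brookfield 3, Elmhurst 2, Glendale 2 → Brookfield.
Borda totals: Irvine 14, Jasper 11, Brookfield 13, Elmhurst 17, Glendale 15 → Elmhurst.
The two rules disagree: plurality picks Brookfield, Borda picks Elmhurst.

No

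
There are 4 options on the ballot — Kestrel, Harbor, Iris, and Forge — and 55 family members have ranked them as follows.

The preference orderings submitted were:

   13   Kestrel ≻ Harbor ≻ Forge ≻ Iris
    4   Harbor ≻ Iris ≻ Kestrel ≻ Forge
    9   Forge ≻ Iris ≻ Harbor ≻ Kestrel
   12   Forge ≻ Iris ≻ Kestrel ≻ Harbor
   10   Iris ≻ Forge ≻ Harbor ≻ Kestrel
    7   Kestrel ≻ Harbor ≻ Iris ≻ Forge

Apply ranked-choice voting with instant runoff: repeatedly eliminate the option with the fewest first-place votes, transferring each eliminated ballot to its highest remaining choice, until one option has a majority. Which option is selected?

Forge

Round 1: Forge 21, Kestrel 20, Iris 10, Harbor 4. Harbor has the fewest and is eliminated.
Round 2: Forge 21, Kestrel 20, Iris 14. Iris has the fewest and is eliminated.
Round 3: Forge 31, Kestrel 24. Forge has a majority.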